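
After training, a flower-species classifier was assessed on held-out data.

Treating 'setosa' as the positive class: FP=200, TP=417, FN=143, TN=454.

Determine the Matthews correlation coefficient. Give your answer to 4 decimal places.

0.4376

MCC = (TP·TN − FP·FN) / √((TP+FP)(TP+FN)(TN+FP)(TN+FN))
Numerator = 417·454 − 200·143 = 160718
Denominator = √(617·560·654·597) = √134904137760 = 367292.9863
MCC = 160718 / 367292.9863 = 0.4376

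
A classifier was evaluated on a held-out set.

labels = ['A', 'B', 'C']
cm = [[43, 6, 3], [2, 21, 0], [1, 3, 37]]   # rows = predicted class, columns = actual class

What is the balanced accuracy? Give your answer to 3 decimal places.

Balanced accuracy = mean of per-class recall.
  A: recall = 43/46 = 0.9348
  B: recall = 21/30 = 0.7000
  C: recall = 37/40 = 0.9250
Mean = (0.9348 + 0.7000 + 0.9250) / 3 = 0.853

0.853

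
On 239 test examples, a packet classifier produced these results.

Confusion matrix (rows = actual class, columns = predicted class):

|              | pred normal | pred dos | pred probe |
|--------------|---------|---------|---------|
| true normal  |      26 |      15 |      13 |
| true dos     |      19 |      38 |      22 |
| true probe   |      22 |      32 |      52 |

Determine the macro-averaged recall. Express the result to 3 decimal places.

0.484

Per-class recall (TP/(TP+FN)):
  normal: TP=26, FN=15+13=28 → 26/54 = 0.4815
  dos: TP=38, FN=19+22=41 → 38/79 = 0.4810
  probe: TP=52, FN=22+32=54 → 52/106 = 0.4906
Macro-recall = mean = (0.4815 + 0.4810 + 0.4906) / 3 = 0.484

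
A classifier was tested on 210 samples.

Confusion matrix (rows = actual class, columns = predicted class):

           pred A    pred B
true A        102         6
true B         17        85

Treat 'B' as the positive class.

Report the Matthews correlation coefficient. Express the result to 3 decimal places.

0.784

MCC = (TP·TN − FP·FN) / √((TP+FP)(TP+FN)(TN+FP)(TN+FN))
Numerator = 85·102 − 6·17 = 8568
Denominator = √(91·102·108·119) = √119292264 = 10922.0998
MCC = 8568 / 10922.0998 = 0.784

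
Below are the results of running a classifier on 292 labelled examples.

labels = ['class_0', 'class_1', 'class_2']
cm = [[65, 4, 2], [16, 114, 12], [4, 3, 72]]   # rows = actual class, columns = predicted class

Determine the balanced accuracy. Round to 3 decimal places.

0.877

Balanced accuracy = mean of per-class recall.
  class_0: recall = 65/71 = 0.9155
  class_1: recall = 114/142 = 0.8028
  class_2: recall = 72/79 = 0.9114
Mean = (0.9155 + 0.8028 + 0.9114) / 3 = 0.877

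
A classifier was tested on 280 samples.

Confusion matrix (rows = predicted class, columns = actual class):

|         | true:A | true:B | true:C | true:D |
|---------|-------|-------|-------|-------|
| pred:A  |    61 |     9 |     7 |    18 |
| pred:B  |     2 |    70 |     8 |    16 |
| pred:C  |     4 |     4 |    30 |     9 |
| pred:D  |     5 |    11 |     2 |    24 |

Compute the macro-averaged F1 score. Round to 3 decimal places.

Per-class F1 score (2·TP/(2·TP+FP+FN)):
  A: TP=61, FP=9+7+18=34, FN=2+4+5=11 → 122/167 = 0.7305
  B: TP=70, FP=2+8+16=26, FN=9+4+11=24 → 140/190 = 0.7368
  C: TP=30, FP=4+4+9=17, FN=7+8+2=17 → 60/94 = 0.6383
  D: TP=24, FP=5+11+2=18, FN=18+16+9=43 → 48/109 = 0.4404
Macro-F1 score = mean = (0.7305 + 0.7368 + 0.6383 + 0.4404) / 4 = 0.637

0.637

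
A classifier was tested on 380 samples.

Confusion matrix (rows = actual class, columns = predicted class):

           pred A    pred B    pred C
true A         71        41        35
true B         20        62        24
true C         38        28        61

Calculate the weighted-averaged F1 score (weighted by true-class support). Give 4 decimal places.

0.5101

Per-class F1 score (2·TP/(2·TP+FP+FN)):
  A: TP=71, FP=20+38=58, FN=41+35=76 → 142/276 = 0.51449
  B: TP=62, FP=41+28=69, FN=20+24=44 → 124/237 = 0.52321
  C: TP=61, FP=35+24=59, FN=38+28=66 → 122/247 = 0.49393
Weighted-F1 score = Σ (supportᵢ/N)·F1 scoreᵢ with N=380: (147/380)·0.51449 + (106/380)·0.52321 + (127/380)·0.49393 = 0.5101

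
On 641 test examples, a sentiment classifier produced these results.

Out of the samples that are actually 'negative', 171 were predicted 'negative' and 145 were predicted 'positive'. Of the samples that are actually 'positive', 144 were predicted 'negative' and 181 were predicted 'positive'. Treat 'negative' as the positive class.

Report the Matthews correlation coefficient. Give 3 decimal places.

0.098

MCC = (TP·TN − FP·FN) / √((TP+FP)(TP+FN)(TN+FP)(TN+FN))
Numerator = 171·181 − 144·145 = 10071
Denominator = √(315·316·325·326) = √10546263000 = 102694.9999
MCC = 10071 / 102694.9999 = 0.098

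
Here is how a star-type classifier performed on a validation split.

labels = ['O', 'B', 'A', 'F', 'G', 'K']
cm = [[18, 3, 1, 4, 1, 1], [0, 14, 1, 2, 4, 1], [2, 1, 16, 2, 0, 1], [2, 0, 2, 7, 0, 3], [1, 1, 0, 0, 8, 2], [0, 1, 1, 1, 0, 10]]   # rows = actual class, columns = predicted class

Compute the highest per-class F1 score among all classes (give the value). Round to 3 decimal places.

Per-class F1 score (2·TP/(2·TP+FP+FN)):
  O: TP=18, FP=0+2+2+1+0=5, FN=3+1+4+1+1=10 → 36/51 = 0.7059
  B: TP=14, FP=3+1+0+1+1=6, FN=0+1+2+4+1=8 → 28/42 = 0.6667
  A: TP=16, FP=1+1+2+0+1=5, FN=2+1+2+0+1=6 → 32/43 = 0.7442
  F: TP=7, FP=4+2+2+0+1=9, FN=2+0+2+0+3=7 → 14/30 = 0.4667
  G: TP=8, FP=1+4+0+0+0=5, FN=1+1+0+0+2=4 → 16/25 = 0.6400
  K: TP=10, FP=1+1+1+3+2=8, FN=0+1+1+1+0=3 → 20/31 = 0.6452
Highest is class 'A' with F1 score = 0.744.

0.744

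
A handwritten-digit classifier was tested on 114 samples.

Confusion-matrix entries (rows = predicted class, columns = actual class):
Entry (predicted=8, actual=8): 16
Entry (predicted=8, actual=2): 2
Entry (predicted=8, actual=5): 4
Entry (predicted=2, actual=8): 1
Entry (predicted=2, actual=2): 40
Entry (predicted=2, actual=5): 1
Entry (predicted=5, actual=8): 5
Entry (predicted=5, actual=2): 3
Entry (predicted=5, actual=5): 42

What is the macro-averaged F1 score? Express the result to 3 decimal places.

Per-class F1 score (2·TP/(2·TP+FP+FN)):
  8: TP=16, FP=2+4=6, FN=1+5=6 → 32/44 = 0.7273
  2: TP=40, FP=1+1=2, FN=2+3=5 → 80/87 = 0.9195
  5: TP=42, FP=5+3=8, FN=4+1=5 → 84/97 = 0.8660
Macro-F1 score = mean = (0.7273 + 0.9195 + 0.8660) / 3 = 0.838

0.838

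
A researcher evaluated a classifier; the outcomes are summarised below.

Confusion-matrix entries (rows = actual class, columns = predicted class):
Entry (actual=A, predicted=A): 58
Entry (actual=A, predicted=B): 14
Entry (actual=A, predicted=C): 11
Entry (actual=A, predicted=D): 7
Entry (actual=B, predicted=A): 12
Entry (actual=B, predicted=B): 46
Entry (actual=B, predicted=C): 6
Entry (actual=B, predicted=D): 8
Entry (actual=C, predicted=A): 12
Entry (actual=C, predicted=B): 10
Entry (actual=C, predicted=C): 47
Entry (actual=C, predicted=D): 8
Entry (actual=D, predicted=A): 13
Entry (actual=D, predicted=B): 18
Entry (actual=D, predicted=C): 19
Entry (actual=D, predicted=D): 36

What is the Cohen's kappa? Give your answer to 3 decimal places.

Observed agreement pₒ = trace/N = 187/325 = 0.5754
Expected agreement pₑ = Σ (rowᵢ·colᵢ)/N² = (90·95 + 72·88 + 77·83 + 86·59)/325² = 0.2495
κ = (pₒ − pₑ)/(1 − pₑ) = (0.5754 − 0.2495)/(1 − 0.2495) = 0.434

0.434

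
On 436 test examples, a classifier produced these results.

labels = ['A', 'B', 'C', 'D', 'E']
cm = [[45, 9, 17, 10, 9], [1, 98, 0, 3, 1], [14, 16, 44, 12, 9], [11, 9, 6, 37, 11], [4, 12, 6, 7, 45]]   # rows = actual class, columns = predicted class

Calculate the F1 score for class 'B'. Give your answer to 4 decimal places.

0.7935

One-vs-rest for 'B': TP = diagonal; FP = other classes predicted 'B'; FN = 'B' predicted as other.
F1 score = 2·TP/(2·TP+FP+FN).
B: TP=98, FP=9+16+9+12=46, FN=1+0+3+1=5 → 196/247 = 0.79352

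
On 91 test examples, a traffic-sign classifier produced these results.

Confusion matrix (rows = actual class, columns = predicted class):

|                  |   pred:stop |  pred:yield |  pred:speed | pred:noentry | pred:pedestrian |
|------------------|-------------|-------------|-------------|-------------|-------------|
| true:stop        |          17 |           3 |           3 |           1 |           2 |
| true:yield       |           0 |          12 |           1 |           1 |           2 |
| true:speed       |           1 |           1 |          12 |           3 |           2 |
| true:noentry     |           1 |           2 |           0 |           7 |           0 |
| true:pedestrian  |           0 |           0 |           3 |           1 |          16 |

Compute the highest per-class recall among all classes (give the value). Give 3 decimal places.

0.800

Per-class recall (TP/(TP+FN)):
  stop: TP=17, FN=3+3+1+2=9 → 17/26 = 0.6538
  yield: TP=12, FN=0+1+1+2=4 → 12/16 = 0.7500
  speed: TP=12, FN=1+1+3+2=7 → 12/19 = 0.6316
  noentry: TP=7, FN=1+2+0+0=3 → 7/10 = 0.7000
  pedestrian: TP=16, FN=0+0+3+1=4 → 16/20 = 0.8000
Highest is class 'pedestrian' with recall = 0.800.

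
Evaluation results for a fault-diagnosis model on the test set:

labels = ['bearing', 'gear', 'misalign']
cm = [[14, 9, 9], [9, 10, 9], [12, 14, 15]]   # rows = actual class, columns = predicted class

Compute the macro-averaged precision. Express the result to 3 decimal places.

0.386

Per-class precision (TP/(TP+FP)):
  bearing: TP=14, FP=9+12=21 → 14/35 = 0.4000
  gear: TP=10, FP=9+14=23 → 10/33 = 0.3030
  misalign: TP=15, FP=9+9=18 → 15/33 = 0.4545
Macro-precision = mean = (0.4000 + 0.3030 + 0.4545) / 3 = 0.386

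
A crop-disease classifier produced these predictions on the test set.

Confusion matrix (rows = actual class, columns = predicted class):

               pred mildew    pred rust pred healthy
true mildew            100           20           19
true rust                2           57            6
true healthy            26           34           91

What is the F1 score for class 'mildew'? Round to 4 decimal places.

One-vs-rest for 'mildew': TP = diagonal; FP = other classes predicted 'mildew'; FN = 'mildew' predicted as other.
F1 score = 2·TP/(2·TP+FP+FN).
mildew: TP=100, FP=2+26=28, FN=20+19=39 → 200/267 = 0.74906

0.7491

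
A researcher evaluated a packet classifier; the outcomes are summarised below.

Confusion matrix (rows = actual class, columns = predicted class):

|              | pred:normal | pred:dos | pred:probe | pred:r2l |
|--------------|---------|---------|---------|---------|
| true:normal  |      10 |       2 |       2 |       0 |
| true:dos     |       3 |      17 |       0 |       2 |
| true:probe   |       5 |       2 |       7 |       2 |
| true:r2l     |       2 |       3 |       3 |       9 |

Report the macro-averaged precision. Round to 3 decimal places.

0.621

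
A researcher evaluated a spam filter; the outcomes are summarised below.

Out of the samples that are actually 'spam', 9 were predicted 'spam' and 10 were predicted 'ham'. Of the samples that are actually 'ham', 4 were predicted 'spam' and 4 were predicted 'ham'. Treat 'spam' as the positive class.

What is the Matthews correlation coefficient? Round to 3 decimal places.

MCC = (TP·TN − FP·FN) / √((TP+FP)(TP+FN)(TN+FP)(TN+FN))
Numerator = 9·4 − 4·10 = -4
Denominator = √(13·19·8·14) = √27664 = 166.3250
MCC = -4 / 166.3250 = -0.024

-0.024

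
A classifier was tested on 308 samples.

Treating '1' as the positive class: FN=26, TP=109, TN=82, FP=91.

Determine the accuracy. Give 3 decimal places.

0.620

Accuracy = (TP+TN)/N = (109+82)/308 = 0.620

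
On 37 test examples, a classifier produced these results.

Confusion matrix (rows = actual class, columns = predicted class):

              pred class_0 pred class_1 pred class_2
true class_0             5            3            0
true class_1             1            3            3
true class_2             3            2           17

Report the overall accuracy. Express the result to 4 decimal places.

Accuracy = trace / total = (5+3+17=25) / 37 = 25/37 = 0.6757

0.6757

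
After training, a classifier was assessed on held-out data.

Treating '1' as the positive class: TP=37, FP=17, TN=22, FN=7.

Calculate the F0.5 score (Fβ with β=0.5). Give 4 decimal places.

0.7115

Fβ = (1+β²)·TP / ((1+β²)·TP + β²·FN + FP), with β²=1/4
= 1.25·37 / (1.25·37 + 0.25·7 + 17) = 0.7115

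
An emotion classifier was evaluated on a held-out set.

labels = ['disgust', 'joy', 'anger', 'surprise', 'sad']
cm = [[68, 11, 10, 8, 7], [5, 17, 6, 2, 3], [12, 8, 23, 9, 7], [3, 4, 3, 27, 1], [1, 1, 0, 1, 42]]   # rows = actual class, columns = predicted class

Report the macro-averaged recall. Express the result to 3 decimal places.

0.641

Per-class recall (TP/(TP+FN)):
  disgust: TP=68, FN=11+10+8+7=36 → 68/104 = 0.6538
  joy: TP=17, FN=5+6+2+3=16 → 17/33 = 0.5152
  anger: TP=23, FN=12+8+9+7=36 → 23/59 = 0.3898
  surprise: TP=27, FN=3+4+3+1=11 → 27/38 = 0.7105
  sad: TP=42, FN=1+1+0+1=3 → 42/45 = 0.9333
Macro-recall = mean = (0.6538 + 0.5152 + 0.3898 + 0.7105 + 0.9333) / 5 = 0.641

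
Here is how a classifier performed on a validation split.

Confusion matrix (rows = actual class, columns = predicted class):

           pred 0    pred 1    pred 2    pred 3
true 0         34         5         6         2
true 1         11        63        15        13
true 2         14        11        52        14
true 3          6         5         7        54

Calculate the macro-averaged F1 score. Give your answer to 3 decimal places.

0.647

Per-class F1 score (2·TP/(2·TP+FP+FN)):
  0: TP=34, FP=11+14+6=31, FN=5+6+2=13 → 68/112 = 0.6071
  1: TP=63, FP=5+11+5=21, FN=11+15+13=39 → 126/186 = 0.6774
  2: TP=52, FP=6+15+7=28, FN=14+11+14=39 → 104/171 = 0.6082
  3: TP=54, FP=2+13+14=29, FN=6+5+7=18 → 108/155 = 0.6968
Macro-F1 score = mean = (0.6071 + 0.6774 + 0.6082 + 0.6968) / 4 = 0.647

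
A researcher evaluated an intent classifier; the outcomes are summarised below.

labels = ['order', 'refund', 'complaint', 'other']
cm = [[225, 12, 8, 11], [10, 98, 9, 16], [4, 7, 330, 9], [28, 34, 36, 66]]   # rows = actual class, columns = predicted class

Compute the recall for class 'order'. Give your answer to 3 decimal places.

0.879

Treat 'order' as positive and all other classes as negative.
recall = TP/(TP+FN).
order: TP=225, FN=12+8+11=31 → 225/256 = 0.8789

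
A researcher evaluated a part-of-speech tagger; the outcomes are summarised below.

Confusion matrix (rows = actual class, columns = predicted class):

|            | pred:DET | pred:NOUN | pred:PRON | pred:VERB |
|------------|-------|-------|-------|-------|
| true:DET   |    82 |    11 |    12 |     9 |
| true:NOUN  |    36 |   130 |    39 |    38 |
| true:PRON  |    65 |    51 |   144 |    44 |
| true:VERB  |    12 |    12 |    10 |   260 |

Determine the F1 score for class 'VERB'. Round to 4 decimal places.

Take TP from the diagonal, FP from the rest of the 'VERB' prediction marginal, FN from the rest of the 'VERB' actual marginal.
F1 score = 2·TP/(2·TP+FP+FN).
VERB: TP=260, FP=9+38+44=91, FN=12+12+10=34 → 520/645 = 0.80620

0.8062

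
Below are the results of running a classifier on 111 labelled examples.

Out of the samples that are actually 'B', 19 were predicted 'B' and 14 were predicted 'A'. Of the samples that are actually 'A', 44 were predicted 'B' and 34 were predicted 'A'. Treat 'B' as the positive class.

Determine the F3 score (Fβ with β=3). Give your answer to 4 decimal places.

Fβ = (1+β²)·TP / ((1+β²)·TP + β²·FN + FP), with β²=9
= 10·19 / (10·19 + 9·14 + 44) = 0.5278

0.5278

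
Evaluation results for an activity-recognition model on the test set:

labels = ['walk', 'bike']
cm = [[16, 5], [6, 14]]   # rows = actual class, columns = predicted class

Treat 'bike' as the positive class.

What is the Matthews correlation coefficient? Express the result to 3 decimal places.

0.463

MCC = (TP·TN − FP·FN) / √((TP+FP)(TP+FN)(TN+FP)(TN+FN))
Numerator = 14·16 − 5·6 = 194
Denominator = √(19·20·21·22) = √175560 = 418.9988
MCC = 194 / 418.9988 = 0.463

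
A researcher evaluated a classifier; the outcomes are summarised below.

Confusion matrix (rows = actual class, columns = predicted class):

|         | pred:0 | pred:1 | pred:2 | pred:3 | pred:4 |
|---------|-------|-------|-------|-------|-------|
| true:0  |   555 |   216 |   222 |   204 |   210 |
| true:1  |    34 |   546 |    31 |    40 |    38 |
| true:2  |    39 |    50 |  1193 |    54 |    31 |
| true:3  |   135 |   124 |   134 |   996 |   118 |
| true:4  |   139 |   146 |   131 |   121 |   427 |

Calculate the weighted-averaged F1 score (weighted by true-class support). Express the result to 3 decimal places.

Per-class F1 score (2·TP/(2·TP+FP+FN)):
  0: TP=555, FP=34+39+135+139=347, FN=216+222+204+210=852 → 1110/2309 = 0.4807
  1: TP=546, FP=216+50+124+146=536, FN=34+31+40+38=143 → 1092/1771 = 0.6166
  2: TP=1193, FP=222+31+134+131=518, FN=39+50+54+31=174 → 2386/3078 = 0.7752
  3: TP=996, FP=204+40+54+121=419, FN=135+124+134+118=511 → 1992/2922 = 0.6817
  4: TP=427, FP=210+38+31+118=397, FN=139+146+131+121=537 → 854/1788 = 0.4776
Weighted-F1 score = Σ (supportᵢ/N)·F1 scoreᵢ with N=5934: (1407/5934)·0.4807 + (689/5934)·0.6166 + (1367/5934)·0.7752 + (1507/5934)·0.6817 + (964/5934)·0.4776 = 0.615

0.615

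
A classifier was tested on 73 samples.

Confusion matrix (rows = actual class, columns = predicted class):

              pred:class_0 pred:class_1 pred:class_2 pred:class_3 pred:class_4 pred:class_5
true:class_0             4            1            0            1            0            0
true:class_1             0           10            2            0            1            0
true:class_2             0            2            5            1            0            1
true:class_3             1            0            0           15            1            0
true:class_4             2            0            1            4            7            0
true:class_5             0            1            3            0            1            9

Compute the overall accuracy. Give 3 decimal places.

Accuracy = trace / total = (4+10+5+15+7+9=50) / 73 = 50/73 = 0.685

0.685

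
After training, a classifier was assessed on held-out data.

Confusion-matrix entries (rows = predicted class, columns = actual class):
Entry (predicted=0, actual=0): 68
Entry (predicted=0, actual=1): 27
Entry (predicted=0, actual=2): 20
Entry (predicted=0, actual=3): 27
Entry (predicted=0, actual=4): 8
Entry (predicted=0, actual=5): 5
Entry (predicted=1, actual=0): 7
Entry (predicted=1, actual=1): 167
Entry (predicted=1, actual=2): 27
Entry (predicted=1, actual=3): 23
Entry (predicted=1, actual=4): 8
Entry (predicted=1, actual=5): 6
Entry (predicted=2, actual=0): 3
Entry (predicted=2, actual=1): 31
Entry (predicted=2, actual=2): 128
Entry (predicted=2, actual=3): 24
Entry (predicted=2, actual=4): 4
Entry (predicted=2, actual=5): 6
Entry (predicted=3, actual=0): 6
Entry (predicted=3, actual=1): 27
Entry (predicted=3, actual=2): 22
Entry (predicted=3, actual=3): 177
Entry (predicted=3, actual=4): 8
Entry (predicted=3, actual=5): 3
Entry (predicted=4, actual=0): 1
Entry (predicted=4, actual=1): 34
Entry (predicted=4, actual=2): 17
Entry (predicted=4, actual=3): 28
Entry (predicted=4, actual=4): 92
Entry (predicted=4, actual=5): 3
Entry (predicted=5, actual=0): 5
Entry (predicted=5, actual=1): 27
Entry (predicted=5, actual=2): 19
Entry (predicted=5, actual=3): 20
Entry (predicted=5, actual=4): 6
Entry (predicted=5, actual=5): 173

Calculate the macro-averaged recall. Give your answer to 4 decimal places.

Per-class recall (TP/(TP+FN)):
  0: TP=68, FN=7+3+6+1+5=22 → 68/90 = 0.75556
  1: TP=167, FN=27+31+27+34+27=146 → 167/313 = 0.53355
  2: TP=128, FN=20+27+22+17+19=105 → 128/233 = 0.54936
  3: TP=177, FN=27+23+24+28+20=122 → 177/299 = 0.59197
  4: TP=92, FN=8+8+4+8+6=34 → 92/126 = 0.73016
  5: TP=173, FN=5+6+6+3+3=23 → 173/196 = 0.88265
Macro-recall = mean = (0.75556 + 0.53355 + 0.54936 + 0.59197 + 0.73016 + 0.88265) / 6 = 0.6739

0.6739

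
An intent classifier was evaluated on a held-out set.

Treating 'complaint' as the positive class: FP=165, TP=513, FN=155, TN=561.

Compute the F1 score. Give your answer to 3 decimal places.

0.762

Precision = TP/(TP+FP) = 513/678 = 0.7566
Recall = TP/(TP+FN) = 513/668 = 0.7680
F1 = 2·TP/(2·TP+FP+FN) = 1026/1346 = 0.762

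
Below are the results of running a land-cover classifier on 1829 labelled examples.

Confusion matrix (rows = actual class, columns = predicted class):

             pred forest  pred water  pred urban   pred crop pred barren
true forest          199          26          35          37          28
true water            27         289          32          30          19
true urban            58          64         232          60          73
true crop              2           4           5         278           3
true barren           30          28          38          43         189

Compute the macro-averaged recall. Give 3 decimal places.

Per-class recall (TP/(TP+FN)):
  forest: TP=199, FN=26+35+37+28=126 → 199/325 = 0.6123
  water: TP=289, FN=27+32+30+19=108 → 289/397 = 0.7280
  urban: TP=232, FN=58+64+60+73=255 → 232/487 = 0.4764
  crop: TP=278, FN=2+4+5+3=14 → 278/292 = 0.9521
  barren: TP=189, FN=30+28+38+43=139 → 189/328 = 0.5762
Macro-recall = mean = (0.6123 + 0.7280 + 0.4764 + 0.9521 + 0.5762) / 5 = 0.669

0.669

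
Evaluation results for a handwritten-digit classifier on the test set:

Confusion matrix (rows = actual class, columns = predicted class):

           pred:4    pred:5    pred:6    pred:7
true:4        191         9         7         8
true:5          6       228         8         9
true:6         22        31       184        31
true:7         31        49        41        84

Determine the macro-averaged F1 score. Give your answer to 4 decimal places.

Per-class F1 score (2·TP/(2·TP+FP+FN)):
  4: TP=191, FP=6+22+31=59, FN=9+7+8=24 → 382/465 = 0.82151
  5: TP=228, FP=9+31+49=89, FN=6+8+9=23 → 456/568 = 0.80282
  6: TP=184, FP=7+8+41=56, FN=22+31+31=84 → 368/508 = 0.72441
  7: TP=84, FP=8+9+31=48, FN=31+49+41=121 → 168/337 = 0.49852
Macro-F1 score = mean = (0.82151 + 0.80282 + 0.72441 + 0.49852) / 4 = 0.7118

0.7118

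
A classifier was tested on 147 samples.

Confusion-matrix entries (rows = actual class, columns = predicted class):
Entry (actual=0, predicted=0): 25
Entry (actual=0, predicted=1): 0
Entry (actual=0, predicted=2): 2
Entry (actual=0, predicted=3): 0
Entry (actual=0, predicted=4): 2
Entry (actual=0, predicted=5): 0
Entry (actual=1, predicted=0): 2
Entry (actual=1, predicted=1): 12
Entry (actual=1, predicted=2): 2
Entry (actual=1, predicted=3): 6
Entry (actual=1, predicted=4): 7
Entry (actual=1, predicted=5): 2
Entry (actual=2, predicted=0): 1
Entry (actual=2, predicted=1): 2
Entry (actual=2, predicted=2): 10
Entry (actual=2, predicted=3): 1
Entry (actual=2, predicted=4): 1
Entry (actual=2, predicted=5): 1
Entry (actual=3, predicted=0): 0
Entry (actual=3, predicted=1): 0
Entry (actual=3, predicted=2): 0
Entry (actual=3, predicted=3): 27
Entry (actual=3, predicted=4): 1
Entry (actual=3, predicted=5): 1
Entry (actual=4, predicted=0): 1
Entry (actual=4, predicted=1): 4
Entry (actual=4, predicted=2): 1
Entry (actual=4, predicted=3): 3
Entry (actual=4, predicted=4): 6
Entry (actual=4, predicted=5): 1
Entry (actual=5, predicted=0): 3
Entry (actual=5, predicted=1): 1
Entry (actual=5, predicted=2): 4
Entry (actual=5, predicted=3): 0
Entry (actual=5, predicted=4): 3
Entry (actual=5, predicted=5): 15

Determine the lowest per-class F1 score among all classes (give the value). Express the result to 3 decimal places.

0.333

Per-class F1 score (2·TP/(2·TP+FP+FN)):
  0: TP=25, FP=2+1+0+1+3=7, FN=0+2+0+2+0=4 → 50/61 = 0.8197
  1: TP=12, FP=0+2+0+4+1=7, FN=2+2+6+7+2=19 → 24/50 = 0.4800
  2: TP=10, FP=2+2+0+1+4=9, FN=1+2+1+1+1=6 → 20/35 = 0.5714
  3: TP=27, FP=0+6+1+3+0=10, FN=0+0+0+1+1=2 → 54/66 = 0.8182
  4: TP=6, FP=2+7+1+1+3=14, FN=1+4+1+3+1=10 → 12/36 = 0.3333
  5: TP=15, FP=0+2+1+1+1=5, FN=3+1+4+0+3=11 → 30/46 = 0.6522
Lowest is class '4' with F1 score = 0.333.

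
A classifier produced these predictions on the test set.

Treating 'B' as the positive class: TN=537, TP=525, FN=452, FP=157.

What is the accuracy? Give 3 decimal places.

0.636

Accuracy = (TP+TN)/N = (525+537)/1671 = 0.636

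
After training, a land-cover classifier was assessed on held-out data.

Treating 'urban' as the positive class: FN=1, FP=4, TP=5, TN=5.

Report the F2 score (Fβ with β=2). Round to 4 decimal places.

0.7576

Fβ = (1+β²)·TP / ((1+β²)·TP + β²·FN + FP), with β²=4
= 5·5 / (5·5 + 4·1 + 4) = 0.7576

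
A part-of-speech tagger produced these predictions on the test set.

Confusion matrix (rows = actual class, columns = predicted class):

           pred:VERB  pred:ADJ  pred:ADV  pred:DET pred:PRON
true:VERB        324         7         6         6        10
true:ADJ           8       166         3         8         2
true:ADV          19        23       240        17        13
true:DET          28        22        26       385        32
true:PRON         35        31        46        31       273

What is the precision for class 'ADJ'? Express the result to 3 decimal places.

0.667

One-vs-rest for 'ADJ': TP = diagonal; FP = other classes predicted 'ADJ'; FN = 'ADJ' predicted as other.
precision = TP/(TP+FP).
ADJ: TP=166, FP=7+23+22+31=83 → 166/249 = 0.6667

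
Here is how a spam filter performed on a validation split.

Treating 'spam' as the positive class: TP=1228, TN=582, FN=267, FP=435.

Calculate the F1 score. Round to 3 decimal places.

0.778

Precision = TP/(TP+FP) = 1228/1663 = 0.7384
Recall = TP/(TP+FN) = 1228/1495 = 0.8214
F1 = 2·TP/(2·TP+FP+FN) = 2456/3158 = 0.778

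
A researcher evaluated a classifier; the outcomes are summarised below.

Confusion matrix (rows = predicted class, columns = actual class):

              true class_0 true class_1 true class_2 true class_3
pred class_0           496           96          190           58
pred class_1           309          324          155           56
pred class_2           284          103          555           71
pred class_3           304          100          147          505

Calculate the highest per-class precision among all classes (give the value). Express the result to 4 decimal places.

0.5905

Per-class precision (TP/(TP+FP)):
  class_0: TP=496, FP=96+190+58=344 → 496/840 = 0.59048
  class_1: TP=324, FP=309+155+56=520 → 324/844 = 0.38389
  class_2: TP=555, FP=284+103+71=458 → 555/1013 = 0.54788
  class_3: TP=505, FP=304+100+147=551 → 505/1056 = 0.47822
Highest is class 'class_0' with precision = 0.5905.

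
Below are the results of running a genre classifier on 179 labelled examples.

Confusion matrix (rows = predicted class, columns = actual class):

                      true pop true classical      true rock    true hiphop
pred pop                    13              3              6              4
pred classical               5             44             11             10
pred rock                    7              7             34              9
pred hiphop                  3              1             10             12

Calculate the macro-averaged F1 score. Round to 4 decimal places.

0.5388

Per-class F1 score (2·TP/(2·TP+FP+FN)):
  pop: TP=13, FP=3+6+4=13, FN=5+7+3=15 → 26/54 = 0.48148
  classical: TP=44, FP=5+11+10=26, FN=3+7+1=11 → 88/125 = 0.70400
  rock: TP=34, FP=7+7+9=23, FN=6+11+10=27 → 68/118 = 0.57627
  hiphop: TP=12, FP=3+1+10=14, FN=4+10+9=23 → 24/61 = 0.39344
Macro-F1 score = mean = (0.48148 + 0.70400 + 0.57627 + 0.39344) / 4 = 0.5388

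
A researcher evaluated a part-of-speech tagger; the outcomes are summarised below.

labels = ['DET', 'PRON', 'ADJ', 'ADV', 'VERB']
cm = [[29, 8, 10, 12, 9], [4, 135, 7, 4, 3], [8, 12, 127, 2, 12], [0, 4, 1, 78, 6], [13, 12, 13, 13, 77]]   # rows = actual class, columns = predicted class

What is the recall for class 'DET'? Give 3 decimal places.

recall = TP/(TP+FN).
DET: TP=29, FN=8+10+12+9=39 → 29/68 = 0.4265

0.426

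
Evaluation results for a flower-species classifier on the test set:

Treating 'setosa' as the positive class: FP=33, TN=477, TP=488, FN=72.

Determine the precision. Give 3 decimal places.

0.937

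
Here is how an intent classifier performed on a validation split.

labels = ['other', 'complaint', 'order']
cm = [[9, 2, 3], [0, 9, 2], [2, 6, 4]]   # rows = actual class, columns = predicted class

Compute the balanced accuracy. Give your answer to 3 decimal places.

Balanced accuracy = mean of per-class recall.
  other: recall = 9/14 = 0.6429
  complaint: recall = 9/11 = 0.8182
  order: recall = 4/12 = 0.3333
Mean = (0.6429 + 0.8182 + 0.3333) / 3 = 0.598

0.598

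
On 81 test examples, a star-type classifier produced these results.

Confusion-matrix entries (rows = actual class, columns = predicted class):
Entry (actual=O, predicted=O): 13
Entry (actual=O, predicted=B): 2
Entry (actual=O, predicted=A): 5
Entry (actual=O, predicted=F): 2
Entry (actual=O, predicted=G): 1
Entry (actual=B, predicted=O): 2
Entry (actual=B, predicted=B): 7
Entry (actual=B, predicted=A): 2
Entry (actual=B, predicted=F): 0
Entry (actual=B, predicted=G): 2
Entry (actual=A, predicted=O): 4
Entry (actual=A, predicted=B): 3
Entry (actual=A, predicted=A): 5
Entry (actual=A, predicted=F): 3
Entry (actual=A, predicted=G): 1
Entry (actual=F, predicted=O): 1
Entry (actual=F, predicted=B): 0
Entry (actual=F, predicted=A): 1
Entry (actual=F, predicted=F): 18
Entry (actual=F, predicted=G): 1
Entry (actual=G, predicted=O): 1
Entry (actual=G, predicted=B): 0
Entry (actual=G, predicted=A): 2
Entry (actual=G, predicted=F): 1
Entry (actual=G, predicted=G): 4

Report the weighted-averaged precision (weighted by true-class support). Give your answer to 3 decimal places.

Per-class precision (TP/(TP+FP)):
  O: TP=13, FP=2+4+1+1=8 → 13/21 = 0.6190
  B: TP=7, FP=2+3+0+0=5 → 7/12 = 0.5833
  A: TP=5, FP=5+2+1+2=10 → 5/15 = 0.3333
  F: TP=18, FP=2+0+3+1=6 → 18/24 = 0.7500
  G: TP=4, FP=1+2+1+1=5 → 4/9 = 0.4444
Weighted-precision = Σ (supportᵢ/N)·precisionᵢ with N=81: (23/81)·0.6190 + (13/81)·0.5833 + (16/81)·0.3333 + (21/81)·0.7500 + (8/81)·0.4444 = 0.574

0.574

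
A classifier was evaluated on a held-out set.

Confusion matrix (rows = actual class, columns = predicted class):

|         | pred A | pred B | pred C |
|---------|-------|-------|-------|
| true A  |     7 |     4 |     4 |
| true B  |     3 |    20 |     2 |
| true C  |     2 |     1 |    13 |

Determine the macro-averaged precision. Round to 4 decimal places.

0.6892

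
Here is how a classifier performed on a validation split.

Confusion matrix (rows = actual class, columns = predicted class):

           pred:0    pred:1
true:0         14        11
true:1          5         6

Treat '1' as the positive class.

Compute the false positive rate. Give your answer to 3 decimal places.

0.440

FPR = FP/(FP+TN) = 11/(11+14) = 0.440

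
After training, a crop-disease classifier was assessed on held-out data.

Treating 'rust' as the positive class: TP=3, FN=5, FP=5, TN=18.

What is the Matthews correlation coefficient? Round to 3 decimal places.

0.158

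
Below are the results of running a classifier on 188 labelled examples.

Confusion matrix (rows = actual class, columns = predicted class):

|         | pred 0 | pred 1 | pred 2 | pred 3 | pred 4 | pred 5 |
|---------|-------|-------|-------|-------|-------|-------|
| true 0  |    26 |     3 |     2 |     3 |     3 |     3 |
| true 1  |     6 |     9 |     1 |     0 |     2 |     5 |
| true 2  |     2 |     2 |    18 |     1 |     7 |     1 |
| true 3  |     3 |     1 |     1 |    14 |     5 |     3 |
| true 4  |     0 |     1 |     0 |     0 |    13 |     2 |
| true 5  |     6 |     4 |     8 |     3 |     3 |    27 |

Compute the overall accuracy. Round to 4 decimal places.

Accuracy = trace / total = (26+9+18+14+13+27=107) / 188 = 107/188 = 0.5691

0.5691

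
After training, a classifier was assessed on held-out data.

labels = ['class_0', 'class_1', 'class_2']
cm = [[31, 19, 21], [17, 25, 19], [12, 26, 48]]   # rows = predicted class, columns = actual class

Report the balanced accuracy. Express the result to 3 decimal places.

0.473

Balanced accuracy = mean of per-class recall.
  class_0: recall = 31/60 = 0.5167
  class_1: recall = 25/70 = 0.3571
  class_2: recall = 48/88 = 0.5455
Mean = (0.5167 + 0.3571 + 0.5455) / 3 = 0.473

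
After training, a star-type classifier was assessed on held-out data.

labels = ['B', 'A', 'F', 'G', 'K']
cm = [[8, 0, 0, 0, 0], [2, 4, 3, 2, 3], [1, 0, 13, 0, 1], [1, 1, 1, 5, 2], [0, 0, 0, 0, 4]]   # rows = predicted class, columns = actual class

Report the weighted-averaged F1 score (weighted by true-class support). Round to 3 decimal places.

0.693

Per-class F1 score (2·TP/(2·TP+FP+FN)):
  B: TP=8, FP=0+0+0+0=0, FN=2+1+1+0=4 → 16/20 = 0.8000
  A: TP=4, FP=2+3+2+3=10, FN=0+0+1+0=1 → 8/19 = 0.4211
  F: TP=13, FP=1+0+0+1=2, FN=0+3+1+0=4 → 26/32 = 0.8125
  G: TP=5, FP=1+1+1+2=5, FN=0+2+0+0=2 → 10/17 = 0.5882
  K: TP=4, FP=0+0+0+0=0, FN=0+3+1+2=6 → 8/14 = 0.5714
Weighted-F1 score = Σ (supportᵢ/N)·F1 scoreᵢ with N=51: (12/51)·0.8000 + (5/51)·0.4211 + (17/51)·0.8125 + (7/51)·0.5882 + (10/51)·0.5714 = 0.693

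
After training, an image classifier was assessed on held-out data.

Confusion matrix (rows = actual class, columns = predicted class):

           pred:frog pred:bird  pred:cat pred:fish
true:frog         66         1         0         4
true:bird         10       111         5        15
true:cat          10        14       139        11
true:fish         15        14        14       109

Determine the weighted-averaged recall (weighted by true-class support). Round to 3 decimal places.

Per-class recall (TP/(TP+FN)):
  frog: TP=66, FN=1+0+4=5 → 66/71 = 0.9296
  bird: TP=111, FN=10+5+15=30 → 111/141 = 0.7872
  cat: TP=139, FN=10+14+11=35 → 139/174 = 0.7989
  fish: TP=109, FN=15+14+14=43 → 109/152 = 0.7171
Weighted-recall = Σ (supportᵢ/N)·recallᵢ with N=538: (71/538)·0.9296 + (141/538)·0.7872 + (174/538)·0.7989 + (152/538)·0.7171 = 0.790

0.790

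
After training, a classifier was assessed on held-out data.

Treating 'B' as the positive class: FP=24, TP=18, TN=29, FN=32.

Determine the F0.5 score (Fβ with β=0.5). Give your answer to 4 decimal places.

0.4128

Fβ = (1+β²)·TP / ((1+β²)·TP + β²·FN + FP), with β²=1/4
= 1.25·18 / (1.25·18 + 0.25·32 + 24) = 0.4128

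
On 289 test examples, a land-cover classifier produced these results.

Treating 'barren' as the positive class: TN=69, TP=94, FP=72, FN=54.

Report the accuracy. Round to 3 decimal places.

Accuracy = (TP+TN)/N = (94+69)/289 = 0.564

0.564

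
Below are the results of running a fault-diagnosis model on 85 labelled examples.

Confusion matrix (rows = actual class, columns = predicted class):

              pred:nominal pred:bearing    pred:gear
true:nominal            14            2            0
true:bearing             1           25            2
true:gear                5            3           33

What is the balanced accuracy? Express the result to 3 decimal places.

0.858

Balanced accuracy = mean of per-class recall.
  nominal: recall = 14/16 = 0.8750
  bearing: recall = 25/28 = 0.8929
  gear: recall = 33/41 = 0.8049
Mean = (0.8750 + 0.8929 + 0.8049) / 3 = 0.858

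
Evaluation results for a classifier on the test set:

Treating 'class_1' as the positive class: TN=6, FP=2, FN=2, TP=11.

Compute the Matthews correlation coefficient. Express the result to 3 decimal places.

0.596

MCC = (TP·TN − FP·FN) / √((TP+FP)(TP+FN)(TN+FP)(TN+FN))
Numerator = 11·6 − 2·2 = 62
Denominator = √(13·13·8·8) = √10816 = 104.0000
MCC = 62 / 104.0000 = 0.596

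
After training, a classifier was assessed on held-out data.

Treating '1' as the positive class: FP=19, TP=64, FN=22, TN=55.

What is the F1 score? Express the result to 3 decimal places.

Precision = TP/(TP+FP) = 64/83 = 0.7711
Recall = TP/(TP+FN) = 64/86 = 0.7442
F1 = 2·TP/(2·TP+FP+FN) = 128/169 = 0.757

0.757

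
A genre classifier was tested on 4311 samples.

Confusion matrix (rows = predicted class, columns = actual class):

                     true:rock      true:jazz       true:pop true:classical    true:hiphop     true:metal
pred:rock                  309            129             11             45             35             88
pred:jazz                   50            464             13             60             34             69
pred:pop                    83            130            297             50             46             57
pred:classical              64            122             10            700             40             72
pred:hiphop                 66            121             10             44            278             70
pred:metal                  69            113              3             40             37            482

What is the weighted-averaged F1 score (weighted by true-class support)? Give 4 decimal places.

Per-class F1 score (2·TP/(2·TP+FP+FN)):
  rock: TP=309, FP=129+11+45+35+88=308, FN=50+83+64+66+69=332 → 618/1258 = 0.49126
  jazz: TP=464, FP=50+13+60+34+69=226, FN=129+130+122+121+113=615 → 928/1769 = 0.52459
  pop: TP=297, FP=83+130+50+46+57=366, FN=11+13+10+10+3=47 → 594/1007 = 0.58987
  classical: TP=700, FP=64+122+10+40+72=308, FN=45+60+50+44+40=239 → 1400/1947 = 0.71905
  hiphop: TP=278, FP=66+121+10+44+70=311, FN=35+34+46+40+37=192 → 556/1059 = 0.52502
  metal: TP=482, FP=69+113+3+40+37=262, FN=88+69+57+72+70=356 → 964/1582 = 0.60936
Weighted-F1 score = Σ (supportᵢ/N)·F1 scoreᵢ with N=4311: (641/4311)·0.49126 + (1079/4311)·0.52459 + (344/4311)·0.58987 + (939/4311)·0.71905 + (470/4311)·0.52502 + (838/4311)·0.60936 = 0.5837

0.5837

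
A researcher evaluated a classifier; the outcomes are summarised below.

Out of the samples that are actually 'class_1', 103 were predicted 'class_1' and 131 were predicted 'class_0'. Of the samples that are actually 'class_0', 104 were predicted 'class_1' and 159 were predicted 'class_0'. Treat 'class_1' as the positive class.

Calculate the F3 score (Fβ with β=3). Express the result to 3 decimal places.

0.445

Fβ = (1+β²)·TP / ((1+β²)·TP + β²·FN + FP), with β²=9
= 10·103 / (10·103 + 9·131 + 104) = 0.445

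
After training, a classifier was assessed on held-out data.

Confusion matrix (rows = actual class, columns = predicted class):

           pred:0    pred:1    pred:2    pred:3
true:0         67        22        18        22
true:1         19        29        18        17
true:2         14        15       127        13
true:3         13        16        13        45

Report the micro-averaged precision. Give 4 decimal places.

0.5726

Micro-averaging pools counts across classes: ΣTP=268, ΣFP=200, ΣFN=200.
Micro-precision = TP/(TP+FP) on pooled counts = 0.5726 (equals overall accuracy in single-label multiclass).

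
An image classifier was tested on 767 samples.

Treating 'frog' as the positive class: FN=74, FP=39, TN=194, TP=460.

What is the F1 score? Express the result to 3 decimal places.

0.891

Precision = TP/(TP+FP) = 460/499 = 0.9218
Recall = TP/(TP+FN) = 460/534 = 0.8614
F1 = 2·TP/(2·TP+FP+FN) = 920/1033 = 0.891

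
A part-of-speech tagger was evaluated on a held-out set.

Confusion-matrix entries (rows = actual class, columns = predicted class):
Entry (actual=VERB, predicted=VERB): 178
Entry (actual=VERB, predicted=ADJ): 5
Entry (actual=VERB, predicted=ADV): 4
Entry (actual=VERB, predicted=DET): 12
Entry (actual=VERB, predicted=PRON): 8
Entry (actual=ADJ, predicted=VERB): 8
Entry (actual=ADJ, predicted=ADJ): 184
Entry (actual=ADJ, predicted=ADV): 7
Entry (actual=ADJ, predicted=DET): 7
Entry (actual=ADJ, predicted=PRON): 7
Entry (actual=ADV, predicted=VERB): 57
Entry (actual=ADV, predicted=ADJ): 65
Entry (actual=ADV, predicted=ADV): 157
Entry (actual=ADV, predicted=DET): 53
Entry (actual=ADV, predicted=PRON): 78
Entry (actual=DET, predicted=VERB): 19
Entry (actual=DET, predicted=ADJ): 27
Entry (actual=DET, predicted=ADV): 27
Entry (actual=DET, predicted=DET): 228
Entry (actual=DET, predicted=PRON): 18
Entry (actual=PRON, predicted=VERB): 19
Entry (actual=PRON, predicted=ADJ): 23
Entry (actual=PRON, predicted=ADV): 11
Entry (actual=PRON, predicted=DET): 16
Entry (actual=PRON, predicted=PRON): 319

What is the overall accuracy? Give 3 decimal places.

0.694

Accuracy = trace / total = (178+184+157+228+319=1066) / 1537 = 1066/1537 = 0.694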